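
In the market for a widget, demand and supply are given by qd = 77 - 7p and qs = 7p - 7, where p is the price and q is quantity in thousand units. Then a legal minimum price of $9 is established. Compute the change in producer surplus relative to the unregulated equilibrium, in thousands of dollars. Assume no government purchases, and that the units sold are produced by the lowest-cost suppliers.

10.5

Without the control the market clears where 77 - 7p = 7p - 7, i.e. p* = 6 and q* = 35.
The floor of 9 is above the equilibrium price 6, so it binds.
At p = 9: qd = 77 - 7·9 = 14 and qs = 7·9 - 7 = 56.
Producer surplus without the control is ½ · (6 - 1) · 35 = 87.5.
With the floor, 14 units are sold at 9. The supply price at q = 14 is 3, so PS = ½ · [(9 - 1) + (9 - 3)] · 14 = 98.
Change in producer surplus = 98 - 87.5 = 10.5.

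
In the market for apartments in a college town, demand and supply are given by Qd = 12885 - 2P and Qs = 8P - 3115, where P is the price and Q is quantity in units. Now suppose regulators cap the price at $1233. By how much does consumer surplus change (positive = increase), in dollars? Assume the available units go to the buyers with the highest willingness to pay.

Without the control the market clears where 12885 - 2P = 8P - 3115, i.e. P* = 1600 and Q* = 9685.
Because the ceiling (1233) lies below the market-clearing price, it is binding.
At P = 1233: Qd = 12885 - 2·1233 = 10419 and Qs = 8·1233 - 3115 = 6749.
Consumer surplus without the control is ½ · (6442.5 - 1600) · 9685 = 23449806.25.
With the ceiling, 6749 units are sold at 1233 (assume they go to the highest-value buyers). The demand price at Q = 6749 is 3068, so CS = ½ · [(6442.5 - 1233) + (3068 - 1233)] · 6749 = 23771665.25.
Change in consumer surplus = 23771665.25 - 23449806.25 = 321859.

321859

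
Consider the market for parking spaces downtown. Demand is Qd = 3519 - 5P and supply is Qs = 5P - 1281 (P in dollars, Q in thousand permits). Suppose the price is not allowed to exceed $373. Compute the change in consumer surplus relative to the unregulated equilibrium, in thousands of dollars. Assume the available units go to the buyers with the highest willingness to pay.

Equilibrium: 3519 - 5P = 5P - 1281, so 4800 = 10P and P* = 480, Q* = 1119.
The ceiling of 373 is below the equilibrium price 480, so it binds.
At P = 373: Qd = 3519 - 5·373 = 1654 and Qs = 5·373 - 1281 = 584.
Consumer surplus without the control is ½ · (703.8 - 480) · 1119 = 125216.1.
With the ceiling, 584 units are sold at 373 (assume they go to the highest-value buyers). The demand price at Q = 584 is 587, so CS = ½ · [(703.8 - 373) + (587 - 373)] · 584 = 159081.6.
Change in consumer surplus = 159081.6 - 125216.1 = 33865.5.

33865.5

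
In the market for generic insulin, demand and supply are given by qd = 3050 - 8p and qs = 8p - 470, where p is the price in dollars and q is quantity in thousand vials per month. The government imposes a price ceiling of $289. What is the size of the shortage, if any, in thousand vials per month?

0

In a free market, 3050 - 8p = 8p - 470 gives the equilibrium p* = 220, q* = 1290.
Since 289 is above p* = 220, the ceiling does not bind and the free-market outcome prevails.
Since the control does not bind, there is no shortage.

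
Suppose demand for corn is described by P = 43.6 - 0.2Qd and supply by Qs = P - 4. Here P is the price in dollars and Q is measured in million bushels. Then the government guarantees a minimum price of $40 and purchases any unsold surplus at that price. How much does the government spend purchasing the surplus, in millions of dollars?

720

Rearranging demand gives Qd = 218 - 5P. Equilibrium: 218 - 5P = P - 4, so 222 = 6P and P* = 37, Q* = 33.
Because the floor (40) lies above the market-clearing price, it is binding.
At P = 40: Qd = 218 - 5·40 = 18 and Qs = 40 - 4 = 36.
Surplus = Qs - Qd = 18.
Government expenditure = surplus × support price = 18 × 40 = 720.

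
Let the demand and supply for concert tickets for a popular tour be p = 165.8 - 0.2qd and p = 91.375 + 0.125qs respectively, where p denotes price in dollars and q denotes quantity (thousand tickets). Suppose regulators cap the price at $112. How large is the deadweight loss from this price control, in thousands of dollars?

665.6

Rearranging demand gives qd = 829 - 5p; rearranging supply gives qs = 8p - 731. Without the control the market clears where 829 - 5p = 8p - 731, i.e. p* = 120 and q* = 229.
Because the ceiling (112) lies below the market-clearing price, it is binding.
At p = 112: qd = 829 - 5·112 = 269 and qs = 8·112 - 731 = 165.
Quantity traded falls to 165. At q = 165 the demand price is (829 - 165)/5 = 132.8 and the supply price is (731 + 165)/8 = 112.
Deadweight loss = ½ · (132.8 - 112) · (229 - 165) = ½ · 20.8 · 64 = 665.6.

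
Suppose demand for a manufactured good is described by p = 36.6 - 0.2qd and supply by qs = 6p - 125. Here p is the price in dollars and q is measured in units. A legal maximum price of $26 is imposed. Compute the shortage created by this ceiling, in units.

22

Rearranging demand gives qd = 183 - 5p. In a free market, 183 - 5p = 6p - 125 gives the equilibrium p* = 28, q* = 43.
Because the ceiling (26) lies below the market-clearing price, it is binding.
At p = 26: qd = 183 - 5·26 = 53 and qs = 6·26 - 125 = 31.
Shortage = qd - qs = 53 - 31 = 22.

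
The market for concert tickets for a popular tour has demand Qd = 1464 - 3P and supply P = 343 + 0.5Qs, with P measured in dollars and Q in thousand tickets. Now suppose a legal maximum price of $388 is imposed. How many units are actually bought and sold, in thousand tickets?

90

Rearranging supply gives Qs = 2P - 686. Without the control the market clears where 1464 - 3P = 2P - 686, i.e. P* = 430 and Q* = 174.
Since 388 < 430, the ceiling is binding.
At P = 388: Qd = 1464 - 3·388 = 300 and Qs = 2·388 - 686 = 90.
The quantity actually transacted is the short side, supply: 90.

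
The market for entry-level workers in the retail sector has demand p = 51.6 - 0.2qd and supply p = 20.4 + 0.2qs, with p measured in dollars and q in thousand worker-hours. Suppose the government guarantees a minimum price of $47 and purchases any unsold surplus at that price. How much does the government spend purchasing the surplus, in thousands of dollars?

5170

Rearranging demand gives qd = 258 - 5p; rearranging supply gives qs = 5p - 102. Equilibrium: 258 - 5p = 5p - 102, so 360 = 10p and p* = 36, q* = 78.
Because the floor (47) lies above the market-clearing price, it is binding.
At p = 47: qd = 258 - 5·47 = 23 and qs = 5·47 - 102 = 133.
Surplus = qs - qd = 110.
Government expenditure = surplus × support price = 110 × 47 = 5170.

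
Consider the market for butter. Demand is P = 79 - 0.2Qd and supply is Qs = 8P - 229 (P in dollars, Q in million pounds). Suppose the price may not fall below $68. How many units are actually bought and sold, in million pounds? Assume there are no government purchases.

55

Rearranging demand gives Qd = 395 - 5P. Without the control the market clears where 395 - 5P = 8P - 229, i.e. P* = 48 and Q* = 155.
The floor of 68 is above the equilibrium price 48, so it binds.
At P = 68: Qd = 395 - 5·68 = 55 and Qs = 8·68 - 229 = 315.
The quantity actually transacted is the short side, demand: 55.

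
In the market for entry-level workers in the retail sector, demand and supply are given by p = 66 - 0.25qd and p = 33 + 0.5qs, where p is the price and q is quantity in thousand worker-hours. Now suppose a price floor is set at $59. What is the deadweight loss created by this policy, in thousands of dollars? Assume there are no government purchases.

Rearranging demand gives qd = 264 - 4p; rearranging supply gives qs = 2p - 66. Equilibrium: 264 - 4p = 2p - 66, so 330 = 6p and p* = 55, q* = 44.
The floor of 59 is above the equilibrium price 55, so it binds.
At p = 59: qd = 264 - 4·59 = 28 and qs = 2·59 - 66 = 52.
Quantity traded falls to 28. At q = 28 the demand price is (264 - 28)/4 = 59 and the supply price is (66 + 28)/2 = 47.
Deadweight loss = ½ · (59 - 47) · (44 - 28) = ½ · 12 · 16 = 96.

96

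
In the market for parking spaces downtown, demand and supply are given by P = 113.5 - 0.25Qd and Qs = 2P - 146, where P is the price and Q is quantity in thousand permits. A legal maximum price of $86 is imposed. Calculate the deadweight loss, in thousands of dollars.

294

Rearranging demand gives Qd = 454 - 4P. Without the control the market clears where 454 - 4P = 2P - 146, i.e. P* = 100 and Q* = 54.
Since 86 < 100, the ceiling is binding.
At P = 86: Qd = 454 - 4·86 = 110 and Qs = 2·86 - 146 = 26.
Quantity traded falls to 26. At Q = 26 the demand price is (454 - 26)/4 = 107 and the supply price is (146 + 26)/2 = 86.
Deadweight loss = ½ · (107 - 86) · (54 - 26) = ½ · 21 · 28 = 294.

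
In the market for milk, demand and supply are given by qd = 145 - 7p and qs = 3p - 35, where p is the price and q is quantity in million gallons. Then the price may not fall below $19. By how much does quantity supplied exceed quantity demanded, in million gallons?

Setting quantity demanded equal to quantity supplied, 145 - 7p = 3p - 35, gives p* = 18 and q* = 19.
Since 19 > 18, the floor is binding.
At p = 19: qd = 145 - 7·19 = 12 and qs = 3·19 - 35 = 22.
Surplus = qs - qd = 22 - 12 = 10.

10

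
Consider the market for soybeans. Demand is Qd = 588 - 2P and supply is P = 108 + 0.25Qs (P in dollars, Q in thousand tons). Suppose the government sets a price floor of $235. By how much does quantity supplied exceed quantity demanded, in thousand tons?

Rearranging supply gives Qs = 4P - 432. In a free market, 588 - 2P = 4P - 432 gives the equilibrium P* = 170, Q* = 248.
Since 235 > 170, the floor is binding.
At P = 235: Qd = 588 - 2·235 = 118 and Qs = 4·235 - 432 = 508.
Surplus = Qs - Qd = 508 - 118 = 390.

390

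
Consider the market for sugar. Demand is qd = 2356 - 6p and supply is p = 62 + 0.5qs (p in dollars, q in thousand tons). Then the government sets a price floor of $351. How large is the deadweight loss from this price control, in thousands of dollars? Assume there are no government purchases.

20172

Rearranging supply gives qs = 2p - 124. Setting quantity demanded equal to quantity supplied, 2356 - 6p = 2p - 124, gives p* = 310 and q* = 496.
The floor of 351 is above the equilibrium price 310, so it binds.
At p = 351: qd = 2356 - 6·351 = 250 and qs = 2·351 - 124 = 578.
Quantity traded falls to 250. At q = 250 the demand price is (2356 - 250)/6 = 351 and the supply price is (124 + 250)/2 = 187.
Deadweight loss = ½ · (351 - 187) · (496 - 250) = ½ · 164 · 246 = 20172.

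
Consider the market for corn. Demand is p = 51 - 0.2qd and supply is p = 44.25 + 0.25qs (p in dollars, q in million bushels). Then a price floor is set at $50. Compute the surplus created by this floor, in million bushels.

18

Rearranging demand gives qd = 255 - 5p; rearranging supply gives qs = 4p - 177. In a free market, 255 - 5p = 4p - 177 gives the equilibrium p* = 48, q* = 15.
Because the floor (50) lies above the market-clearing price, it is binding.
At p = 50: qd = 255 - 5·50 = 5 and qs = 4·50 - 177 = 23.
Surplus = qs - qd = 23 - 5 = 18.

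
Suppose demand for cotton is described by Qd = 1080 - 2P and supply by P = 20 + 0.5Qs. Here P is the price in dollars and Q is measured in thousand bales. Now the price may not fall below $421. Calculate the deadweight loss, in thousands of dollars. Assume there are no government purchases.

39762

Rearranging supply gives Qs = 2P - 40. Equilibrium: 1080 - 2P = 2P - 40, so 1120 = 4P and P* = 280, Q* = 520.
Because the floor (421) lies above the market-clearing price, it is binding.
At P = 421: Qd = 1080 - 2·421 = 238 and Qs = 2·421 - 40 = 802.
Quantity traded falls to 238. At Q = 238 the demand price is (1080 - 238)/2 = 421 and the supply price is (40 + 238)/2 = 139.
Deadweight loss = ½ · (421 - 139) · (520 - 238) = ½ · 282 · 282 = 39762.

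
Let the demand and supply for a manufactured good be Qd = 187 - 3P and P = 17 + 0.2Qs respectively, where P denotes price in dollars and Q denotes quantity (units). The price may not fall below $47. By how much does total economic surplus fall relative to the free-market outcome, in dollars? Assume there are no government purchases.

Rearranging supply gives Qs = 5P - 85. Without the control the market clears where 187 - 3P = 5P - 85, i.e. P* = 34 and Q* = 85.
The floor of 47 is above the equilibrium price 34, so it binds.
At P = 47: Qd = 187 - 3·47 = 46 and Qs = 5·47 - 85 = 150.
Quantity traded falls to 46. At Q = 46 the demand price is (187 - 46)/3 = 47 and the supply price is (85 + 46)/5 = 26.2.
Deadweight loss = ½ · (47 - 26.2) · (85 - 46) = ½ · 20.8 · 39 = 405.6.

405.6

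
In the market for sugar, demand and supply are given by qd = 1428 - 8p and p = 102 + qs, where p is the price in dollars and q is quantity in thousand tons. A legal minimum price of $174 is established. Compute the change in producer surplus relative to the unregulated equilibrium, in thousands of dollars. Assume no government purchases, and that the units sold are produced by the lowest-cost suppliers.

Rearranging supply gives qs = p - 102. Equilibrium: 1428 - 8p = p - 102, so 1530 = 9p and p* = 170, q* = 68.
The floor of 174 is above the equilibrium price 170, so it binds.
At p = 174: qd = 1428 - 8·174 = 36 and qs = 174 - 102 = 72.
Producer surplus without the control is ½ · (170 - 102) · 68 = 2312.
With the floor, 36 units are sold at 174. The supply price at q = 36 is 138, so PS = ½ · [(174 - 102) + (174 - 138)] · 36 = 1944.
Change in producer surplus = 1944 - 2312 = -368.

-368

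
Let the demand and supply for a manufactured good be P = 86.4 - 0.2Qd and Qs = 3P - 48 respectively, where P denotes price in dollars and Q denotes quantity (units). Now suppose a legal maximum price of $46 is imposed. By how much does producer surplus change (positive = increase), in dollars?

Rearranging demand gives Qd = 432 - 5P. In a free market, 432 - 5P = 3P - 48 gives the equilibrium P* = 60, Q* = 132.
Since 46 < 60, the ceiling is binding.
At P = 46: Qd = 432 - 5·46 = 202 and Qs = 3·46 - 48 = 90.
Producer surplus without the control is ½ · (60 - 16) · 132 = 2904.
With the ceiling, producers sell 90 units at 46, so PS = ½ · (46 - 16) · 90 = 1350.
Change in producer surplus = 1350 - 2904 = -1554.

-1554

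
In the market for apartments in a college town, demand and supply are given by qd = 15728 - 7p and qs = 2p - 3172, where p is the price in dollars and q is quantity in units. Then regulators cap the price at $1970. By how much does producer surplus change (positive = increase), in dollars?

Setting quantity demanded equal to quantity supplied, 15728 - 7p = 2p - 3172, gives p* = 2100 and q* = 1028.
The ceiling of 1970 is below the equilibrium price 2100, so it binds.
At p = 1970: qd = 15728 - 7·1970 = 1938 and qs = 2·1970 - 3172 = 768.
Producer surplus without the control is ½ · (2100 - 1586) · 1028 = 264196.
With the ceiling, producers sell 768 units at 1970, so PS = ½ · (1970 - 1586) · 768 = 147456.
Change in producer surplus = 147456 - 264196 = -116740.

-116740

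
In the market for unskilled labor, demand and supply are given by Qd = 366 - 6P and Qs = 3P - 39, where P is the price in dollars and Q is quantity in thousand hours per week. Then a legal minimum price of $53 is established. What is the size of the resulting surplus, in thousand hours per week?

Setting quantity demanded equal to quantity supplied, 366 - 6P = 3P - 39, gives P* = 45 and Q* = 96.
Since 53 > 45, the floor is binding.
At P = 53: Qd = 366 - 6·53 = 48 and Qs = 3·53 - 39 = 120.
Surplus = Qs - Qd = 120 - 48 = 72.

72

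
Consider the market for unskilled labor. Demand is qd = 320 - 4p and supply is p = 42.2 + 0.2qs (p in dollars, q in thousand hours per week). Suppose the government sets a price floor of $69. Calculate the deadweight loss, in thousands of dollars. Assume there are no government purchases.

360

Rearranging supply gives qs = 5p - 211. Without the control the market clears where 320 - 4p = 5p - 211, i.e. p* = 59 and q* = 84.
Because the floor (69) lies above the market-clearing price, it is binding.
At p = 69: qd = 320 - 4·69 = 44 and qs = 5·69 - 211 = 134.
Quantity traded falls to 44. At q = 44 the demand price is (320 - 44)/4 = 69 and the supply price is (211 + 44)/5 = 51.
Deadweight loss = ½ · (69 - 51) · (84 - 44) = ½ · 18 · 40 = 360.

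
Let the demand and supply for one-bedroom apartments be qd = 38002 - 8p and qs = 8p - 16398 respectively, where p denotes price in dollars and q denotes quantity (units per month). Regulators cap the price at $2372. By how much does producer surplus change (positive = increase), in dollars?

-6877320

In a free market, 38002 - 8p = 8p - 16398 gives the equilibrium p* = 3400, q* = 10802.
Because the ceiling (2372) lies below the market-clearing price, it is binding.
At p = 2372: qd = 38002 - 8·2372 = 19026 and qs = 8·2372 - 16398 = 2578.
Producer surplus without the control is ½ · (3400 - 2049.75) · 10802 = 7292700.25.
With the ceiling, producers sell 2578 units at 2372, so PS = ½ · (2372 - 2049.75) · 2578 = 415380.25.
Change in producer surplus = 415380.25 - 7292700.25 = -6877320.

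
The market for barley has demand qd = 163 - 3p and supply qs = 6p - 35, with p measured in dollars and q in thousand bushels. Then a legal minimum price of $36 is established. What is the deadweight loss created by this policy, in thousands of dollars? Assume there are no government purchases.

441

Without the control the market clears where 163 - 3p = 6p - 35, i.e. p* = 22 and q* = 97.
Because the floor (36) lies above the market-clearing price, it is binding.
At p = 36: qd = 163 - 3·36 = 55 and qs = 6·36 - 35 = 181.
Quantity traded falls to 55. At q = 55 the demand price is (163 - 55)/3 = 36 and the supply price is (35 + 55)/6 = 15.
Deadweight loss = ½ · (36 - 15) · (97 - 55) = ½ · 21 · 42 = 441.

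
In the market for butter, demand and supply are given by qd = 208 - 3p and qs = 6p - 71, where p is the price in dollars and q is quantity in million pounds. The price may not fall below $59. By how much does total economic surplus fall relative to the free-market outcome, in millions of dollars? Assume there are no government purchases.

1764

Without the control the market clears where 208 - 3p = 6p - 71, i.e. p* = 31 and q* = 115.
The floor of 59 is above the equilibrium price 31, so it binds.
At p = 59: qd = 208 - 3·59 = 31 and qs = 6·59 - 71 = 283.
Quantity traded falls to 31. At q = 31 the demand price is (208 - 31)/3 = 59 and the supply price is (71 + 31)/6 = 17.
Deadweight loss = ½ · (59 - 17) · (115 - 31) = ½ · 42 · 84 = 1764.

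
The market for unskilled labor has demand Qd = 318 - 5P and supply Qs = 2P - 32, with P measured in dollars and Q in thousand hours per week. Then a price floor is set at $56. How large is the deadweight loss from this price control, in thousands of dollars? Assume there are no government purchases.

In a free market, 318 - 5P = 2P - 32 gives the equilibrium P* = 50, Q* = 68.
Because the floor (56) lies above the market-clearing price, it is binding.
At P = 56: Qd = 318 - 5·56 = 38 and Qs = 2·56 - 32 = 80.
Quantity traded falls to 38. At Q = 38 the demand price is (318 - 38)/5 = 56 and the supply price is (32 + 38)/2 = 35.
Deadweight loss = ½ · (56 - 35) · (68 - 38) = ½ · 21 · 30 = 315.

315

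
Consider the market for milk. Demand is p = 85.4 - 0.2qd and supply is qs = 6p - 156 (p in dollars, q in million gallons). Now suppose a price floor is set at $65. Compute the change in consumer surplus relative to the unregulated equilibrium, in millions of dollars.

-1584

Rearranging demand gives qd = 427 - 5p. Setting quantity demanded equal to quantity supplied, 427 - 5p = 6p - 156, gives p* = 53 and q* = 162.
The floor of 65 is above the equilibrium price 53, so it binds.
At p = 65: qd = 427 - 5·65 = 102 and qs = 6·65 - 156 = 234.
Consumer surplus without the control is ½ · (85.4 - 53) · 162 = 2624.4.
With the floor, consumers buy 102 units at 65, so CS = ½ · (85.4 - 65) · 102 = 1040.4.
Change in consumer surplus = 1040.4 - 2624.4 = -1584.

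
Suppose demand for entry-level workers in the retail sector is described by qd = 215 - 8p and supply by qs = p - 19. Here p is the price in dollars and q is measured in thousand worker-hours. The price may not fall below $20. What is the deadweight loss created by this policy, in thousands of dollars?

0

Setting quantity demanded equal to quantity supplied, 215 - 8p = p - 19, gives p* = 26 and q* = 7.
Since 20 is below p* = 26, the floor does not bind and the free-market outcome prevails.
Since the control does not bind, no trades are prevented and deadweight loss is zero.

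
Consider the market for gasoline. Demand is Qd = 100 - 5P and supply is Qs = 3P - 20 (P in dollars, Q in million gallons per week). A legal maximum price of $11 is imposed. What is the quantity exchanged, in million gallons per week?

13

Equilibrium: 100 - 5P = 3P - 20, so 120 = 8P and P* = 15, Q* = 25.
Because the ceiling (11) lies below the market-clearing price, it is binding.
At P = 11: Qd = 100 - 5·11 = 45 and Qs = 3·11 - 20 = 13.
The quantity actually transacted is the short side, supply: 13.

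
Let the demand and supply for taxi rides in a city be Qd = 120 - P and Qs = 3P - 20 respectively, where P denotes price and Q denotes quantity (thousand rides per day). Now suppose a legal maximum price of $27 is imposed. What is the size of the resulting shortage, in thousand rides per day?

Setting quantity demanded equal to quantity supplied, 120 - P = 3P - 20, gives P* = 35 and Q* = 85.
Since 27 < 35, the ceiling is binding.
At P = 27: Qd = 120 - 27 = 93 and Qs = 3·27 - 20 = 61.
Shortage = Qd - Qs = 93 - 61 = 32.

32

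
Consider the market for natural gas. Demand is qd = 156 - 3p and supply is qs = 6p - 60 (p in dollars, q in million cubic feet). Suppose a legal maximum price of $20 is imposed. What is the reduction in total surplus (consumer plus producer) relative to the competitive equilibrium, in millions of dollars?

144

Without the control the market clears where 156 - 3p = 6p - 60, i.e. p* = 24 and q* = 84.
Because the ceiling (20) lies below the market-clearing price, it is binding.
At p = 20: qd = 156 - 3·20 = 96 and qs = 6·20 - 60 = 60.
Quantity traded falls to 60. At q = 60 the demand price is (156 - 60)/3 = 32 and the supply price is (60 + 60)/6 = 20.
Deadweight loss = ½ · (32 - 20) · (84 - 60) = ½ · 12 · 24 = 144.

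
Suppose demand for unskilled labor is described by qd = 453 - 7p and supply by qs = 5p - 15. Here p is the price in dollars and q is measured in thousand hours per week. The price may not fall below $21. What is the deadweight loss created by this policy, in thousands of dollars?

In a free market, 453 - 7p = 5p - 15 gives the equilibrium p* = 39, q* = 180.
The floor of 21 is below the equilibrium price 39, so it is not binding; the market clears at p* = 39, q* = 180.
Since the control does not bind, no trades are prevented and deadweight loss is zero.

0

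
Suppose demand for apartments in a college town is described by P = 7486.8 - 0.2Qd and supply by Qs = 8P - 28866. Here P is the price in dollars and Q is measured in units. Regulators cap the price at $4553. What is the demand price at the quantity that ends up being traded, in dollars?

Rearranging demand gives Qd = 37434 - 5P. Without the control the market clears where 37434 - 5P = 8P - 28866, i.e. P* = 5100 and Q* = 11934.
Because the ceiling (4553) lies below the market-clearing price, it is binding.
At P = 4553: Qd = 37434 - 5·4553 = 14669 and Qs = 8·4553 - 28866 = 7558.
Only 7558 units reach the market. On the demand curve, the marginal buyer's willingness to pay at Q = 7558 is (37434 - 7558)/5 = 5975.2.

5975.2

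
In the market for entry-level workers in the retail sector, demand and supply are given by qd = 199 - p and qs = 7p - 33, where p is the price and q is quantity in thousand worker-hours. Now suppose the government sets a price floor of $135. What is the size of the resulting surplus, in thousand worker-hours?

848

Setting quantity demanded equal to quantity supplied, 199 - p = 7p - 33, gives p* = 29 and q* = 170.
The floor of 135 is above the equilibrium price 29, so it binds.
At p = 135: qd = 199 - 135 = 64 and qs = 7·135 - 33 = 912.
Surplus = qs - qd = 912 - 64 = 848.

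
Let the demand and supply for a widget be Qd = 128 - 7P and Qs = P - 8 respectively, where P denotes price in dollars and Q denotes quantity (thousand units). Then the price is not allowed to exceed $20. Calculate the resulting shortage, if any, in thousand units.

0

Equilibrium: 128 - 7P = P - 8, so 136 = 8P and P* = 17, Q* = 9.
The ceiling of 20 is above the equilibrium price 17, so it is not binding; the market clears at P* = 17, Q* = 9.
Since the control does not bind, there is no shortage.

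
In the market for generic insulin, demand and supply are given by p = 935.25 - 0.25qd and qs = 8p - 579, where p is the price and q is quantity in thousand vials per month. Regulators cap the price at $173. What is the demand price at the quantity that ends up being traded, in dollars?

734

Rearranging demand gives qd = 3741 - 4p. Setting quantity demanded equal to quantity supplied, 3741 - 4p = 8p - 579, gives p* = 360 and q* = 2301.
Because the ceiling (173) lies below the market-clearing price, it is binding.
At p = 173: qd = 3741 - 4·173 = 3049 and qs = 8·173 - 579 = 805.
Only 805 units reach the market. On the demand curve, the marginal buyer's willingness to pay at q = 805 is (3741 - 805)/4 = 734.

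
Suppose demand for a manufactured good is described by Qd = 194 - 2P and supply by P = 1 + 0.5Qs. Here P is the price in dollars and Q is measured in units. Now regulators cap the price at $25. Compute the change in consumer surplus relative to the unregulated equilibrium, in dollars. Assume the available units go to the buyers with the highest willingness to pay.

Rearranging supply gives Qs = 2P - 2. Equilibrium: 194 - 2P = 2P - 2, so 196 = 4P and P* = 49, Q* = 96.
The ceiling of 25 is below the equilibrium price 49, so it binds.
At P = 25: Qd = 194 - 2·25 = 144 and Qs = 2·25 - 2 = 48.
Consumer surplus without the control is ½ · (97 - 49) · 96 = 2304.
With the ceiling, 48 units are sold at 25 (assume they go to the highest-value buyers). The demand price at Q = 48 is 73, so CS = ½ · [(97 - 25) + (73 - 25)] · 48 = 2880.
Change in consumer surplus = 2880 - 2304 = 576.

576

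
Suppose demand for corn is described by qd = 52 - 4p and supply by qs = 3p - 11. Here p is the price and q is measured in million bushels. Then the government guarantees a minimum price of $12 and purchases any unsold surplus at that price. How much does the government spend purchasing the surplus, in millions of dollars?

Equilibrium: 52 - 4p = 3p - 11, so 63 = 7p and p* = 9, q* = 16.
Because the floor (12) lies above the market-clearing price, it is binding.
At p = 12: qd = 52 - 4·12 = 4 and qs = 3·12 - 11 = 25.
Surplus = qs - qd = 21.
Government expenditure = surplus × support price = 21 × 12 = 252.

252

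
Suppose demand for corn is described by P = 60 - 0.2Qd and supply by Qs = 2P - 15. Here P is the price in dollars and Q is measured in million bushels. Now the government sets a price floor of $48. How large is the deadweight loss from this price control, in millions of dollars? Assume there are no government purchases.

78.75

Rearranging demand gives Qd = 300 - 5P. Equilibrium: 300 - 5P = 2P - 15, so 315 = 7P and P* = 45, Q* = 75.
Because the floor (48) lies above the market-clearing price, it is binding.
At P = 48: Qd = 300 - 5·48 = 60 and Qs = 2·48 - 15 = 81.
Quantity traded falls to 60. At Q = 60 the demand price is (300 - 60)/5 = 48 and the supply price is (15 + 60)/2 = 37.5.
Deadweight loss = ½ · (48 - 37.5) · (75 - 60) = ½ · 10.5 · 15 = 78.75.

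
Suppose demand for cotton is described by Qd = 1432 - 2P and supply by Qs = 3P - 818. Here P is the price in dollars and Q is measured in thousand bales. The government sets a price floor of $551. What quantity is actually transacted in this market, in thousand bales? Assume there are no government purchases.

Setting quantity demanded equal to quantity supplied, 1432 - 2P = 3P - 818, gives P* = 450 and Q* = 532.
The floor of 551 is above the equilibrium price 450, so it binds.
At P = 551: Qd = 1432 - 2·551 = 330 and Qs = 3·551 - 818 = 835.
The quantity actually transacted is the short side, demand: 330.

330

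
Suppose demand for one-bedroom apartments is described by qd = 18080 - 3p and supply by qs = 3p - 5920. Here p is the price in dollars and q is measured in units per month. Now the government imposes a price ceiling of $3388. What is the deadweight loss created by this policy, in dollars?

1123632

Equilibrium: 18080 - 3p = 3p - 5920, so 24000 = 6p and p* = 4000, q* = 6080.
Since 3388 < 4000, the ceiling is binding.
At p = 3388: qd = 18080 - 3·3388 = 7916 and qs = 3·3388 - 5920 = 4244.
Quantity traded falls to 4244. At q = 4244 the demand price is (18080 - 4244)/3 = 4612 and the supply price is (5920 + 4244)/3 = 3388.
Deadweight loss = ½ · (4612 - 3388) · (6080 - 4244) = ½ · 1224 · 1836 = 1123632.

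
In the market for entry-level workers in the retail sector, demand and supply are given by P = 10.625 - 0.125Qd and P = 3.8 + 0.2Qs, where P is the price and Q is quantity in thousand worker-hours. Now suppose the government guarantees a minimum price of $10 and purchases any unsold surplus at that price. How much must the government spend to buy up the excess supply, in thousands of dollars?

Rearranging demand gives Qd = 85 - 8P; rearranging supply gives Qs = 5P - 19. Equilibrium: 85 - 8P = 5P - 19, so 104 = 13P and P* = 8, Q* = 21.
The floor of 10 is above the equilibrium price 8, so it binds.
At P = 10: Qd = 85 - 8·10 = 5 and Qs = 5·10 - 19 = 31.
Surplus = Qs - Qd = 26.
Government expenditure = surplus × support price = 26 × 10 = 260.

260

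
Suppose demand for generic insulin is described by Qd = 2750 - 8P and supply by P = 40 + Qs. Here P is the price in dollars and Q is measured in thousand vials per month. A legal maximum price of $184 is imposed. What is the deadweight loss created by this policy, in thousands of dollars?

Rearranging supply gives Qs = P - 40. Without the control the market clears where 2750 - 8P = P - 40, i.e. P* = 310 and Q* = 270.
Since 184 < 310, the ceiling is binding.
At P = 184: Qd = 2750 - 8·184 = 1278 and Qs = 184 - 40 = 144.
Quantity traded falls to 144. At Q = 144 the demand price is (2750 - 144)/8 = 325.75 and the supply price is 40 + 144 = 184.
Deadweight loss = ½ · (325.75 - 184) · (270 - 144) = ½ · 141.75 · 126 = 8930.25.

8930.25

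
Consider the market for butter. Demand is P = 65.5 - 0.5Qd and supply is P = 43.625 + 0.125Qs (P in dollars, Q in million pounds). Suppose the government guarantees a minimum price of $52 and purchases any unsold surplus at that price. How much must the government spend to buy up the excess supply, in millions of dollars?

Rearranging demand gives Qd = 131 - 2P; rearranging supply gives Qs = 8P - 349. Equilibrium: 131 - 2P = 8P - 349, so 480 = 10P and P* = 48, Q* = 35.
The floor of 52 is above the equilibrium price 48, so it binds.
At P = 52: Qd = 131 - 2·52 = 27 and Qs = 8·52 - 349 = 67.
Surplus = Qs - Qd = 40.
Government expenditure = surplus × support price = 40 × 52 = 2080.

2080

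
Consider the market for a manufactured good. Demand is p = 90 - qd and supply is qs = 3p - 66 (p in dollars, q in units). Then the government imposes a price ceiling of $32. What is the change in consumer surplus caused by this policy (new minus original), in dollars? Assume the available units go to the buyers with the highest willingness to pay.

Rearranging demand gives qd = 90 - p. Equilibrium: 90 - p = 3p - 66, so 156 = 4p and p* = 39, q* = 51.
Because the ceiling (32) lies below the market-clearing price, it is binding.
At p = 32: qd = 90 - 32 = 58 and qs = 3·32 - 66 = 30.
Consumer surplus without the control is ½ · (90 - 39) · 51 = 1300.5.
With the ceiling, 30 units are sold at 32 (assume they go to the highest-value buyers). The demand price at q = 30 is 60, so CS = ½ · [(90 - 32) + (60 - 32)] · 30 = 1290.
Change in consumer surplus = 1290 - 1300.5 = -10.5.

-10.5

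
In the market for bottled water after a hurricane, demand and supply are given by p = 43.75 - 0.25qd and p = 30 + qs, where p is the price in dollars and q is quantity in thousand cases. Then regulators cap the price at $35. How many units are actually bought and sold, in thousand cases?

5

Rearranging demand gives qd = 175 - 4p; rearranging supply gives qs = p - 30. Without the control the market clears where 175 - 4p = p - 30, i.e. p* = 41 and q* = 11.
Because the ceiling (35) lies below the market-clearing price, it is binding.
At p = 35: qd = 175 - 4·35 = 35 and qs = 35 - 30 = 5.
The quantity actually transacted is the short side, supply: 5.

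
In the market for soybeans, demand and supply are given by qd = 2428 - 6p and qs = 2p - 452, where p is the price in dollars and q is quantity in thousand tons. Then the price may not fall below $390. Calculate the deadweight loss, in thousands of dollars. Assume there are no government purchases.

In a free market, 2428 - 6p = 2p - 452 gives the equilibrium p* = 360, q* = 268.
Since 390 > 360, the floor is binding.
At p = 390: qd = 2428 - 6·390 = 88 and qs = 2·390 - 452 = 328.
Quantity traded falls to 88. At q = 88 the demand price is (2428 - 88)/6 = 390 and the supply price is (452 + 88)/2 = 270.
Deadweight loss = ½ · (390 - 270) · (268 - 88) = ½ · 120 · 180 = 10800.

10800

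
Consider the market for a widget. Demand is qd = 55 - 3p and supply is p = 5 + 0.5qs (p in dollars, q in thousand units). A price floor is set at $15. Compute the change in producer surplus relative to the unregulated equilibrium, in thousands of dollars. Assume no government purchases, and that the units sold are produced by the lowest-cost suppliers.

11

Rearranging supply gives qs = 2p - 10. Without the control the market clears where 55 - 3p = 2p - 10, i.e. p* = 13 and q* = 16.
Since 15 > 13, the floor is binding.
At p = 15: qd = 55 - 3·15 = 10 and qs = 2·15 - 10 = 20.
Producer surplus without the control is ½ · (13 - 5) · 16 = 64.
With the floor, 10 units are sold at 15. The supply price at q = 10 is 10, so PS = ½ · [(15 - 5) + (15 - 10)] · 10 = 75.
Change in producer surplus = 75 - 64 = 11.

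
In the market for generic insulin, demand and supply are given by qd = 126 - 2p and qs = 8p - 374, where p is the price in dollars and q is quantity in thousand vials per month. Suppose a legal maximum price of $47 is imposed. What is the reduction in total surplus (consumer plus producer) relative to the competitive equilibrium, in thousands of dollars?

Setting quantity demanded equal to quantity supplied, 126 - 2p = 8p - 374, gives p* = 50 and q* = 26.
The ceiling of 47 is below the equilibrium price 50, so it binds.
At p = 47: qd = 126 - 2·47 = 32 and qs = 8·47 - 374 = 2.
Quantity traded falls to 2. At q = 2 the demand price is (126 - 2)/2 = 62 and the supply price is (374 + 2)/8 = 47.
Deadweight loss = ½ · (62 - 47) · (26 - 2) = ½ · 15 · 24 = 180.

180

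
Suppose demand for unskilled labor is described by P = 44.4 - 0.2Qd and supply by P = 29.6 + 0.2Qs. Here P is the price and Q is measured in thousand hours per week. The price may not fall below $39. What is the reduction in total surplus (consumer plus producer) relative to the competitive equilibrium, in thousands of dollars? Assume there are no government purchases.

Rearranging demand gives Qd = 222 - 5P; rearranging supply gives Qs = 5P - 148. Without the control the market clears where 222 - 5P = 5P - 148, i.e. P* = 37 and Q* = 37.
Because the floor (39) lies above the market-clearing price, it is binding.
At P = 39: Qd = 222 - 5·39 = 27 and Qs = 5·39 - 148 = 47.
Quantity traded falls to 27. At Q = 27 the demand price is (222 - 27)/5 = 39 and the supply price is (148 + 27)/5 = 35.
Deadweight loss = ½ · (39 - 35) · (37 - 27) = ½ · 4 · 10 = 20.

20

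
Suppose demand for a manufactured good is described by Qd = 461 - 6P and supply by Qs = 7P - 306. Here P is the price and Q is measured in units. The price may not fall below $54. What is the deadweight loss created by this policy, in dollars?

0

Setting quantity demanded equal to quantity supplied, 461 - 6P = 7P - 306, gives P* = 59 and Q* = 107.
Since 54 is below P* = 59, the floor does not bind and the free-market outcome prevails.
Since the control does not bind, no trades are prevented and deadweight loss is zero.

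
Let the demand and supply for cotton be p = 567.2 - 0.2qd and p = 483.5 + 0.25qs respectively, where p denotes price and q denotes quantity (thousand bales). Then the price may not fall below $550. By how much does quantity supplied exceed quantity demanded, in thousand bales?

Rearranging demand gives qd = 2836 - 5p; rearranging supply gives qs = 4p - 1934. Setting quantity demanded equal to quantity supplied, 2836 - 5p = 4p - 1934, gives p* = 530 and q* = 186.
Because the floor (550) lies above the market-clearing price, it is binding.
At p = 550: qd = 2836 - 5·550 = 86 and qs = 4·550 - 1934 = 266.
Surplus = qs - qd = 266 - 86 = 180.

180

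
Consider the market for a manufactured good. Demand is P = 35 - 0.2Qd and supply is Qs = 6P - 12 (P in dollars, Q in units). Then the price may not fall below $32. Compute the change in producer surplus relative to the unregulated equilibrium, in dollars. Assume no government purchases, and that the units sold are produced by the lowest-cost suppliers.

-243.75

Rearranging demand gives Qd = 175 - 5P. Setting quantity demanded equal to quantity supplied, 175 - 5P = 6P - 12, gives P* = 17 and Q* = 90.
The floor of 32 is above the equilibrium price 17, so it binds.
At P = 32: Qd = 175 - 5·32 = 15 and Qs = 6·32 - 12 = 180.
Producer surplus without the control is ½ · (17 - 2) · 90 = 675.
With the floor, 15 units are sold at 32. The supply price at Q = 15 is 4.5, so PS = ½ · [(32 - 2) + (32 - 4.5)] · 15 = 431.25.
Change in producer surplus = 431.25 - 675 = -243.75.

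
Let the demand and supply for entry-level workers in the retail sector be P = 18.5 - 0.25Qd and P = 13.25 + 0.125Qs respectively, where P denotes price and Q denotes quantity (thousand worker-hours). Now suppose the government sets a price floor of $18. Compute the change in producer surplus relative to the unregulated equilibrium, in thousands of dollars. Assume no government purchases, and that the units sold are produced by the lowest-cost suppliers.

Rearranging demand gives Qd = 74 - 4P; rearranging supply gives Qs = 8P - 106. Equilibrium: 74 - 4P = 8P - 106, so 180 = 12P and P* = 15, Q* = 14.
Because the floor (18) lies above the market-clearing price, it is binding.
At P = 18: Qd = 74 - 4·18 = 2 and Qs = 8·18 - 106 = 38.
Producer surplus without the control is ½ · (15 - 13.25) · 14 = 12.25.
With the floor, 2 units are sold at 18. The supply price at Q = 2 is 13.5, so PS = ½ · [(18 - 13.25) + (18 - 13.5)] · 2 = 9.25.
Change in producer surplus = 9.25 - 12.25 = -3.

-3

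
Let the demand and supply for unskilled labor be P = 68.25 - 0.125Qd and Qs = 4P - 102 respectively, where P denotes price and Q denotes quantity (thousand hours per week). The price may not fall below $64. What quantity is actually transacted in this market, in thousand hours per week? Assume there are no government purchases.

34

Rearranging demand gives Qd = 546 - 8P. In a free market, 546 - 8P = 4P - 102 gives the equilibrium P* = 54, Q* = 114.
Because the floor (64) lies above the market-clearing price, it is binding.
At P = 64: Qd = 546 - 8·64 = 34 and Qs = 4·64 - 102 = 154.
The quantity actually transacted is the short side, demand: 34.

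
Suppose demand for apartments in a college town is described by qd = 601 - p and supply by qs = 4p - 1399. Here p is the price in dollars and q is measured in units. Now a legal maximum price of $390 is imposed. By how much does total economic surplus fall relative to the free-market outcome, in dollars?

Setting quantity demanded equal to quantity supplied, 601 - p = 4p - 1399, gives p* = 400 and q* = 201.
Because the ceiling (390) lies below the market-clearing price, it is binding.
At p = 390: qd = 601 - 390 = 211 and qs = 4·390 - 1399 = 161.
Quantity traded falls to 161. At q = 161 the demand price is 601 - 161 = 440 and the supply price is (1399 + 161)/4 = 390.
Deadweight loss = ½ · (440 - 390) · (201 - 161) = ½ · 50 · 40 = 1000.

1000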